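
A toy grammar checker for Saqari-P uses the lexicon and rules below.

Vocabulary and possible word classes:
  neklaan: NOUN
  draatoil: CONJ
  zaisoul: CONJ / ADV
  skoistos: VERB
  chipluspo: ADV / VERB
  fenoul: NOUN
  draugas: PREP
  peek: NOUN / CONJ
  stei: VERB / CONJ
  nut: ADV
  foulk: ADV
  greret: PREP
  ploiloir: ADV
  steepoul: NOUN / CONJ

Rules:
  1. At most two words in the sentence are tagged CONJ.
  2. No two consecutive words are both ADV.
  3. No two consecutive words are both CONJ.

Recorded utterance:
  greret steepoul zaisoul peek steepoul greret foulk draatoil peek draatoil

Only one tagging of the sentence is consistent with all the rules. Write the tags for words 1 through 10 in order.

Candidates per position — 1:greret {PREP}; 2:steepoul {NOUN,CONJ}; 3:zaisoul {CONJ,ADV}; 4:peek {NOUN,CONJ}; 5:steepoul {NOUN,CONJ}; 6:greret {PREP}; 7:foulk {ADV}; 8:draatoil {CONJ}; 9:peek {NOUN,CONJ}; 10:draatoil {CONJ}.
At position 2, choosing CONJ makes rule 1 impossible to satisfy; hence NOUN.
At position 3, choosing CONJ makes rule 1 impossible to satisfy; hence ADV.
At position 4, choosing CONJ makes rule 1 impossible to satisfy; hence NOUN.
At position 5, choosing CONJ makes rule 1 impossible to satisfy; hence NOUN.
At position 9, choosing CONJ makes rule 1 impossible to satisfy; hence NOUN.
The only consistent sequence is: PREP NOUN ADV NOUN NOUN PREP ADV CONJ NOUN CONJ.
Check: rule 1 satisfied; rule 2 satisfied; rule 3 satisfied.

PREP NOUN ADV NOUN NOUN PREP ADV CONJ NOUN CONJ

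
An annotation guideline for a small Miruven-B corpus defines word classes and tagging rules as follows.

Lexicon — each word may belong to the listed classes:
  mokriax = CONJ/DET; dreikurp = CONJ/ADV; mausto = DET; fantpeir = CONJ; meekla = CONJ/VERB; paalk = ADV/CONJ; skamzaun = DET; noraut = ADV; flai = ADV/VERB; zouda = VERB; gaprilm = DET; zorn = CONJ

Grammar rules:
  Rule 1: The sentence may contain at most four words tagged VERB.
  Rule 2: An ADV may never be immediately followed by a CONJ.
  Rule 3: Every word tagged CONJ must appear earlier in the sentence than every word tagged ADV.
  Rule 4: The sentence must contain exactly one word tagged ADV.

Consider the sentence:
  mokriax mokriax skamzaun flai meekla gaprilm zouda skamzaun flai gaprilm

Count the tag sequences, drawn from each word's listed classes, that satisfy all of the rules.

Candidates per position — 1:mokriax {CONJ,DET}; 2:mokriax {CONJ,DET}; 3:skamzaun {DET}; 4:flai {ADV,VERB}; 5:meekla {CONJ,VERB}; 6:gaprilm {DET}; 7:zouda {VERB}; 8:skamzaun {DET}; 9:flai {ADV,VERB}; 10:gaprilm {DET}.
There are 32 candidate sequences in total.
Checking each against the rules leaves 12 sequences.
Count = 12.

12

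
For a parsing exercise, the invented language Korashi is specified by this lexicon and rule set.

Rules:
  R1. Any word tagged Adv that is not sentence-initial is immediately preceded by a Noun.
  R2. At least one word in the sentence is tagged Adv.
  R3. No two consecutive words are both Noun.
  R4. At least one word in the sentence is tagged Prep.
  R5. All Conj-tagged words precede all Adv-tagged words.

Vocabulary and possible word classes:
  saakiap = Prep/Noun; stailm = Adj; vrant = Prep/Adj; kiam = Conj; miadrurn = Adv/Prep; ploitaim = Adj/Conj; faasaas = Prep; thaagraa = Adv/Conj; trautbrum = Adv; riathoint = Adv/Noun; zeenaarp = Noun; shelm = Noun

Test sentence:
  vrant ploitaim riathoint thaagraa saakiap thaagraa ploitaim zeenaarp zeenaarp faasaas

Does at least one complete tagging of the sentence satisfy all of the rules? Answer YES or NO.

NO

Candidates per position — 1:vrant {Prep,Adj}; 2:ploitaim {Adj,Conj}; 3:riathoint {Adv,Noun}; 4:thaagraa {Adv,Conj}; 5:saakiap {Prep,Noun}; 6:thaagraa {Adv,Conj}; 7:ploitaim {Adj,Conj}; 8:zeenaarp {Noun}; 9:zeenaarp {Noun}; 10:faasaas {Prep}.
Rule 3 cannot be satisfied by any choice of tags from the lexicon.
So there is no consistent tagging.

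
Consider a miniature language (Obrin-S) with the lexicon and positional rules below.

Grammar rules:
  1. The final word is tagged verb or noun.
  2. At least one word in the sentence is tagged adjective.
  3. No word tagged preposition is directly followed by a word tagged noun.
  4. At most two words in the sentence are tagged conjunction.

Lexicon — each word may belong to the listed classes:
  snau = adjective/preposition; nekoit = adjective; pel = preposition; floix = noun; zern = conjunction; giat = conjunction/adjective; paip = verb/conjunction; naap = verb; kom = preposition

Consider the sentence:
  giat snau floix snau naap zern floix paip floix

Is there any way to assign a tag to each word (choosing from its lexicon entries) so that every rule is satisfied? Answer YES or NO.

YES

Candidates per position — 1:giat {conjunction,adjective}; 2:snau {adjective,preposition}; 3:floix {noun}; 4:snau {adjective,preposition}; 5:naap {verb}; 6:zern {conjunction}; 7:floix {noun}; 8:paip {verb,conjunction}; 9:floix {noun}.
One satisfying assignment: conjunction adjective noun preposition verb conjunction noun verb noun.
Verifying each rule — rule 1 holds; rule 2 holds; rule 3 holds; rule 4 holds.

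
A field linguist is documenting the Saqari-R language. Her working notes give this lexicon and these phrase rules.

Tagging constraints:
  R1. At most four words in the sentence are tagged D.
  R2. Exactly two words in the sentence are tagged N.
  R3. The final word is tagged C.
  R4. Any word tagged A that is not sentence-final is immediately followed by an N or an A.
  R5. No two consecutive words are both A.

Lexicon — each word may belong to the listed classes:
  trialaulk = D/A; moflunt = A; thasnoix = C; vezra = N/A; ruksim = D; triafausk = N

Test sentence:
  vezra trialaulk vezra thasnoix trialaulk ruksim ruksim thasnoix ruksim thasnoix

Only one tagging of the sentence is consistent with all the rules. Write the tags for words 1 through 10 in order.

Candidates per position — 1:vezra {N,A}; 2:trialaulk {D,A}; 3:vezra {N,A}; 4:thasnoix {C}; 5:trialaulk {D,A}; 6:ruksim {D}; 7:ruksim {D}; 8:thasnoix {C}; 9:ruksim {D}; 10:thasnoix {C}.
Position 1: tagging it A would leave rule 2 unsatisfiable, so it must be N.
Position 3: tagging it A would leave rule 2 unsatisfiable, so it must be N.
Position 5: tagging it A would leave rule 4 unsatisfiable, so it must be D.
Position 2: tagging it D would leave rule 1 unsatisfiable, so it must be A.
The only consistent sequence is: N A N C D D D C D C.
Rule-by-rule: rule 1 satisfied; rule 2 satisfied; rule 3 satisfied; rule 4 satisfied; rule 5 satisfied.

N A N C D D D C D C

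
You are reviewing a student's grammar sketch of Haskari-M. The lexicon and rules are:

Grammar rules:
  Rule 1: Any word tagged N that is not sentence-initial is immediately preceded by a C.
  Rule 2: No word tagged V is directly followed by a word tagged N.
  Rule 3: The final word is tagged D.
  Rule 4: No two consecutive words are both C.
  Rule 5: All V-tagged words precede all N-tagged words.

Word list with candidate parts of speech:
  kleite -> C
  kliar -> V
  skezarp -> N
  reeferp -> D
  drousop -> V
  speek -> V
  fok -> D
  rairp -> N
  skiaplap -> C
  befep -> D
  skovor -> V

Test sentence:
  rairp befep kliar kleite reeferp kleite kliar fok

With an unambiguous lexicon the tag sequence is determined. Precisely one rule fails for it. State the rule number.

5

Fixed tagging: N D V C D C V D.
Checking each rule: R1 ok, R2 ok, R3 ok, R4 ok, R5 fails.
Only rule 5 fails.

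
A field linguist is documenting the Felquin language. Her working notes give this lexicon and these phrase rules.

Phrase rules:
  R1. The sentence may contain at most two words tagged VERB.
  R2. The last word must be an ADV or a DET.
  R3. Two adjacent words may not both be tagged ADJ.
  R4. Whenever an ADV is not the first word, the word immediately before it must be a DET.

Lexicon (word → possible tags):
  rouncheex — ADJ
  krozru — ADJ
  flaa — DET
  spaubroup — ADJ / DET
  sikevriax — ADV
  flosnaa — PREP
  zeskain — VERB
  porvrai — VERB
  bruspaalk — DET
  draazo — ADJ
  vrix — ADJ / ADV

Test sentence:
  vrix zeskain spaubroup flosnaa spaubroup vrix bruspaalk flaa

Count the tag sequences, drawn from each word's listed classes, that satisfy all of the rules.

8

Candidates per position — 1:vrix {ADJ,ADV}; 2:zeskain {VERB}; 3:spaubroup {ADJ,DET}; 4:flosnaa {PREP}; 5:spaubroup {ADJ,DET}; 6:vrix {ADJ,ADV}; 7:bruspaalk {DET}; 8:flaa {DET}.
There are 16 candidate sequences in total.
Checking each against the rules leaves 8 sequences.
Count = 8.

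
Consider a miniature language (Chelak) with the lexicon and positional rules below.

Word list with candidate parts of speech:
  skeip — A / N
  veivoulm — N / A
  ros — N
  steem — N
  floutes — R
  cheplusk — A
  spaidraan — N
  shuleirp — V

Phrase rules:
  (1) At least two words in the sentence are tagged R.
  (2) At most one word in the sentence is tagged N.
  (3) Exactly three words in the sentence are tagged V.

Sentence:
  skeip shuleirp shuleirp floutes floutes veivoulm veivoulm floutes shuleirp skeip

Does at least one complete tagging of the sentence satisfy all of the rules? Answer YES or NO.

Candidates per position — 1:skeip {A,N}; 2:shuleirp {V}; 3:shuleirp {V}; 4:floutes {R}; 5:floutes {R}; 6:veivoulm {N,A}; 7:veivoulm {N,A}; 8:floutes {R}; 9:shuleirp {V}; 10:skeip {A,N}.
One satisfying assignment: A V V R R N A R V A.
Rule-by-rule: rule 1 satisfied; rule 2 satisfied; rule 3 satisfied.

YES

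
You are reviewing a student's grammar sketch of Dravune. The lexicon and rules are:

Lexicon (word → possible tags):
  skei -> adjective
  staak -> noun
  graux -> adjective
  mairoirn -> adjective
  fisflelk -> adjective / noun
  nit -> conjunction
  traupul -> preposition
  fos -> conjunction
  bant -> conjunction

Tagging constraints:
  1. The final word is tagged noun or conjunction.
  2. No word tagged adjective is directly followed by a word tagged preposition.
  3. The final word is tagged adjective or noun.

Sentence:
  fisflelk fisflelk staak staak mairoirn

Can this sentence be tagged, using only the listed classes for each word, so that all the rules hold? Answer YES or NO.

Candidates per position — 1:fisflelk {adjective,noun}; 2:fisflelk {adjective,noun}; 3:staak {noun}; 4:staak {noun}; 5:mairoirn {adjective}.
Rule 1 cannot be satisfied by any choice of tags from the lexicon.
So there is no consistent tagging.

NO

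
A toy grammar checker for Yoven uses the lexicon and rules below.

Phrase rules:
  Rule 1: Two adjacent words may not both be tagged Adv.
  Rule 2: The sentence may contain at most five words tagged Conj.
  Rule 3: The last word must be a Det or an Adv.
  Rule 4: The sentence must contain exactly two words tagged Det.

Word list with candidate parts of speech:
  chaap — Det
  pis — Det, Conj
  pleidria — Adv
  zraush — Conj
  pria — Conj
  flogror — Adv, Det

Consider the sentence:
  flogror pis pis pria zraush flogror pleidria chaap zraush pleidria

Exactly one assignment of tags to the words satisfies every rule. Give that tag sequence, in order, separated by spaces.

Candidates per position — 1:flogror {Adv,Det}; 2:pis {Det,Conj}; 3:pis {Det,Conj}; 4:pria {Conj}; 5:zraush {Conj}; 6:flogror {Adv,Det}; 7:pleidria {Adv}; 8:chaap {Det}; 9:zraush {Conj}; 10:pleidria {Adv}.
At position 6, choosing Adv makes rule 1 impossible to satisfy; hence Det.
At position 1, choosing Det makes rule 4 impossible to satisfy; hence Adv.
At position 2, choosing Det makes rule 4 impossible to satisfy; hence Conj.
At position 3, choosing Det makes rule 4 impossible to satisfy; hence Conj.
That leaves exactly one tagging: Adv Conj Conj Conj Conj Det Adv Det Conj Adv.
Check: rule 1 ok; rule 2 ok; rule 3 ok; rule 4 ok.

Adv Conj Conj Conj Conj Det Adv Det Conj Adv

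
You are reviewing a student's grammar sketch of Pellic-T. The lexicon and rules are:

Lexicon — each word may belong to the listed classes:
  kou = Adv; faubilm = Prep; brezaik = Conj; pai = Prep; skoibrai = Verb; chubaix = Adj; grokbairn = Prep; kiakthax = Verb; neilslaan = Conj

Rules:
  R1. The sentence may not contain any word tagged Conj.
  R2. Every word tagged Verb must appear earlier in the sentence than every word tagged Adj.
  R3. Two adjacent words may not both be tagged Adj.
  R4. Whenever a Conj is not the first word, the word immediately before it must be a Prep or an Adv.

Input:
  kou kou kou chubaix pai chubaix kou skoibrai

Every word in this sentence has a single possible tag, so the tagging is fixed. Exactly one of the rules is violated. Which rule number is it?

Fixed tagging: Adv Adv Adv Adj Prep Adj Adv Verb.
Checking each rule: R1 ✓, R2 ✗, R3 ✓, R4 ✓.
Only rule 2 fails.

2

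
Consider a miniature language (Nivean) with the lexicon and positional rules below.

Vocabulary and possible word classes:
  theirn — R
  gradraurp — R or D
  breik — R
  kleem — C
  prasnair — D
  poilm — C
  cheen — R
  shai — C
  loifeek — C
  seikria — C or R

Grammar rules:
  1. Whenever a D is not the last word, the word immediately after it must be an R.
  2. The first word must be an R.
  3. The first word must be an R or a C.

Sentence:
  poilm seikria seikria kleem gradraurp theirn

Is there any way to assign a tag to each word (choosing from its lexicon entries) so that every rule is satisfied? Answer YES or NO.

NO

Candidates per position — 1:poilm {C}; 2:seikria {C,R}; 3:seikria {C,R}; 4:kleem {C}; 5:gradraurp {R,D}; 6:theirn {R}.
Rule 2 cannot be satisfied by any choice of tags from the lexicon.
So there is no consistent tagging.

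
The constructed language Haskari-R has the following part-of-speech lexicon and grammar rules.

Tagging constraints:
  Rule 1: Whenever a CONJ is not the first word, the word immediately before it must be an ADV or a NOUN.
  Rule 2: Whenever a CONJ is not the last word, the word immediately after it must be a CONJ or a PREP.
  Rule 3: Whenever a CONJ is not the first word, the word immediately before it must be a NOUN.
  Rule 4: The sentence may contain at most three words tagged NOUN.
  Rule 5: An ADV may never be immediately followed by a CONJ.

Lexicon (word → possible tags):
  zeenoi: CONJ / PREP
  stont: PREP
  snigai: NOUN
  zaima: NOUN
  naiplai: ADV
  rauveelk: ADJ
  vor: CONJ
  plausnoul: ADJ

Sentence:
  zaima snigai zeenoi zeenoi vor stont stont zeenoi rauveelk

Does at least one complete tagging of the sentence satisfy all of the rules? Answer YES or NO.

Candidates per position — 1:zaima {NOUN}; 2:snigai {NOUN}; 3:zeenoi {CONJ,PREP}; 4:zeenoi {CONJ,PREP}; 5:vor {CONJ}; 6:stont {PREP}; 7:stont {PREP}; 8:zeenoi {CONJ,PREP}; 9:rauveelk {ADJ}.
Rule 1 cannot be satisfied by any choice of tags from the lexicon.
So there is no consistent tagging.

NO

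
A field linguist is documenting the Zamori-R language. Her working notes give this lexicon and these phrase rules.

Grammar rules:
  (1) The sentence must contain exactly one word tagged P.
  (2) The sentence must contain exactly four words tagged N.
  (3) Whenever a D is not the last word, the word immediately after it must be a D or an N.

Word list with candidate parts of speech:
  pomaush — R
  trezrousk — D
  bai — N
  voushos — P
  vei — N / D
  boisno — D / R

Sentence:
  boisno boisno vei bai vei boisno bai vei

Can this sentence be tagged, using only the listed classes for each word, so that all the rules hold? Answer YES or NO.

NO

Candidates per position — 1:boisno {D,R}; 2:boisno {D,R}; 3:vei {N,D}; 4:bai {N}; 5:vei {N,D}; 6:boisno {D,R}; 7:bai {N}; 8:vei {N,D}.
Rule 1 cannot be satisfied by any choice of tags from the lexicon.
So there is no consistent tagging.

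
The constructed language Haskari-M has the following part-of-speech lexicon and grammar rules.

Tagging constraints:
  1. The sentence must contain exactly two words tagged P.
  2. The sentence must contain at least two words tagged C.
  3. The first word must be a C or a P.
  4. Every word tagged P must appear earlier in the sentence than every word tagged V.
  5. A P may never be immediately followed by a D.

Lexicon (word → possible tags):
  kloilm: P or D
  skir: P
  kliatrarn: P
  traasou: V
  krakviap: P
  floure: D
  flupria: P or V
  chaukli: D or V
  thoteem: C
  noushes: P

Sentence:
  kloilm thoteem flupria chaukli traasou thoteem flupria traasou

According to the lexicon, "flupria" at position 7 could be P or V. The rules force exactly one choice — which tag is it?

V

Candidates per position — 1:kloilm {P,D}; 2:thoteem {C}; 3:flupria {P,V}; 4:chaukli {D,V}; 5:traasou {V}; 6:thoteem {C}; 7:flupria {P,V}; 8:traasou {V}.
Word 1 cannot be D — rule 3 would then fail for every completion. It is P.
Word 7 cannot be P — rule 4 would then fail for every completion. It is V.
Word 3 cannot be V — rule 1 would then fail for every completion. It is P.
Word 4 cannot be D — rule 5 would then fail for every completion. It is V.
The unique satisfying tagging is: P C P V V C V V.
Checking: rule 1 ok; rule 2 ok; rule 3 ok; rule 4 ok; rule 5 ok.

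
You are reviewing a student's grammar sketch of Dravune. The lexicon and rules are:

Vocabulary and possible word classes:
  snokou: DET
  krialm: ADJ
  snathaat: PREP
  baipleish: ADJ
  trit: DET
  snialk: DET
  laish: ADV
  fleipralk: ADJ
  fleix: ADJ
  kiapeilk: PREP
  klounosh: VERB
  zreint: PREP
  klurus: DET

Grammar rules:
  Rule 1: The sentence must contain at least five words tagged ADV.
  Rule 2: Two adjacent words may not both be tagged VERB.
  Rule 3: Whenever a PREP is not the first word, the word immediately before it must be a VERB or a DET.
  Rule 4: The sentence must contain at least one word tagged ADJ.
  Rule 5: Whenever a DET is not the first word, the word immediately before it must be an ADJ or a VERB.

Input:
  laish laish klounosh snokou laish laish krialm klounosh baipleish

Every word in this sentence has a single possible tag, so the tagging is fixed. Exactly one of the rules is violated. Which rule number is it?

Fixed tagging: ADV ADV VERB DET ADV ADV ADJ VERB ADJ.
Rule check: R1 fail, R2 pass, R3 pass, R4 pass, R5 pass.
Only rule 1 fails.

1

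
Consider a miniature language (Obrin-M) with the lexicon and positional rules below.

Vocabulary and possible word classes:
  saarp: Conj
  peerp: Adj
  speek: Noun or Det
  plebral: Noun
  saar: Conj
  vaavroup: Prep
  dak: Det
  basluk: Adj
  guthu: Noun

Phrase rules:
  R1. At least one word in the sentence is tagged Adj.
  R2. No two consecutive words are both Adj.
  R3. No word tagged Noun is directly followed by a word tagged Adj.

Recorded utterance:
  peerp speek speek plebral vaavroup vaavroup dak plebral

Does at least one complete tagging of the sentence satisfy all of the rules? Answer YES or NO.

YES

Candidates per position — 1:peerp {Adj}; 2:speek {Noun,Det}; 3:speek {Noun,Det}; 4:plebral {Noun}; 5:vaavroup {Prep}; 6:vaavroup {Prep}; 7:dak {Det}; 8:plebral {Noun}.
One satisfying assignment: Adj Noun Noun Noun Prep Prep Det Noun.
Checking: rule 1 holds; rule 2 holds; rule 3 holds.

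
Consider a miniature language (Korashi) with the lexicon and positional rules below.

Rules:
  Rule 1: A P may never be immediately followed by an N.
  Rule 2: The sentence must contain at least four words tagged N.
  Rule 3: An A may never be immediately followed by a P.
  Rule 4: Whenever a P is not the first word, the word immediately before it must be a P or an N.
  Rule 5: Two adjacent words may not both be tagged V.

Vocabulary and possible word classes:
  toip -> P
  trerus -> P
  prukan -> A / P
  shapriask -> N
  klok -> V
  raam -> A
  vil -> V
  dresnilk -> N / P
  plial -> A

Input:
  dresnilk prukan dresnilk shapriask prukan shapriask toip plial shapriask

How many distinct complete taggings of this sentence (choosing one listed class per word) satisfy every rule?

2

Candidates per position — 1:dresnilk {N,P}; 2:prukan {A,P}; 3:dresnilk {N,P}; 4:shapriask {N}; 5:prukan {A,P}; 6:shapriask {N}; 7:toip {P}; 8:plial {A}; 9:shapriask {N}.
There are 16 candidate sequences in total.
The sequences that satisfy every rule: N A N N A N P A N; P A N N A N P A N.
Count = 2.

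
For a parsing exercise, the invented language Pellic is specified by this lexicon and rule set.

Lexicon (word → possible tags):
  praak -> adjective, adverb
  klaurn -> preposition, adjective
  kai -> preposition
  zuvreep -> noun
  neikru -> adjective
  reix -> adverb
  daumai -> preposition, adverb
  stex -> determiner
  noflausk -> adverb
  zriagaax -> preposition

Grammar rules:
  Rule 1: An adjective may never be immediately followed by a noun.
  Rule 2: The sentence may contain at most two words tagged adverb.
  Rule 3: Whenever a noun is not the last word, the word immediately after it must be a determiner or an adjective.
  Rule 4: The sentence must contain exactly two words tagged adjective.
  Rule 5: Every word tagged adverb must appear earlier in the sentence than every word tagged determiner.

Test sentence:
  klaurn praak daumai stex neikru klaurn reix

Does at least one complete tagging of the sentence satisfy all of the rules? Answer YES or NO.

Candidates per position — 1:klaurn {preposition,adjective}; 2:praak {adjective,adverb}; 3:daumai {preposition,adverb}; 4:stex {determiner}; 5:neikru {adjective}; 6:klaurn {preposition,adjective}; 7:reix {adverb}.
Rule 5 cannot be satisfied by any choice of tags from the lexicon.
So there is no consistent tagging.

NO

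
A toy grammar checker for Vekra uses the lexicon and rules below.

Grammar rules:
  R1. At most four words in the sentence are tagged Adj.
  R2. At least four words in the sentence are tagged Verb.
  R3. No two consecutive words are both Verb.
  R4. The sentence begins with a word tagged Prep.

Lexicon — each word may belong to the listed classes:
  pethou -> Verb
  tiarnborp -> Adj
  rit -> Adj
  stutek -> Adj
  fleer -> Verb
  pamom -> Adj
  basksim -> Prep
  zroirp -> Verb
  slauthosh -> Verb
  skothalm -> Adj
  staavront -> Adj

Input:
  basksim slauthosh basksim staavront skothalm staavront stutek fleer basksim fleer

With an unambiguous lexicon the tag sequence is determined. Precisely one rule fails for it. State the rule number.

Fixed tagging: Prep Verb Prep Adj Adj Adj Adj Verb Prep Verb.
Rule check: R1 pass, R2 fail, R3 pass, R4 pass.
Only rule 2 fails.

2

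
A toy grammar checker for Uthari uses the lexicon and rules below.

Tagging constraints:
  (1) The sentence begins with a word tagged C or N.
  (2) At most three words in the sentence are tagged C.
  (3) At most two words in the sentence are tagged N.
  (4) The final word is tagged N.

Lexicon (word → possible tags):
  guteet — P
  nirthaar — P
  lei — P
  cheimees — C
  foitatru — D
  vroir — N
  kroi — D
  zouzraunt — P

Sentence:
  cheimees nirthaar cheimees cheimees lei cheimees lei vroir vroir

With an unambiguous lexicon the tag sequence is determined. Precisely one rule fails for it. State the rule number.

2

Fixed tagging: C P C C P C P N N.
Rule check: R1 ✓, R2 ✗, R3 ✓, R4 ✓.
Only rule 2 fails.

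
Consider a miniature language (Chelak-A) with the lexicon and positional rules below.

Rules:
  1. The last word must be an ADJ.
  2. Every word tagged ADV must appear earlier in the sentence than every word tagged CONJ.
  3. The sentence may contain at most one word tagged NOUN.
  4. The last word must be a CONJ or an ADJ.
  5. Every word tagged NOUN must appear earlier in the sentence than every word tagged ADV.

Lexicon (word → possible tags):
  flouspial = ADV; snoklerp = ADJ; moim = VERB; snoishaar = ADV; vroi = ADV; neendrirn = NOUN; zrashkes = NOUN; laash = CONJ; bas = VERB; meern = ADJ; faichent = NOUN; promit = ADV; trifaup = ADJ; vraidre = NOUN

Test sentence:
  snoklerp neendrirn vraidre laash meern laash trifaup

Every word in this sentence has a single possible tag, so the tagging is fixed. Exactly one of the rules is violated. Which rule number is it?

3

Fixed tagging: ADJ NOUN NOUN CONJ ADJ CONJ ADJ.
Rule check: R1 pass, R2 pass, R3 fail, R4 pass, R5 pass.
Only rule 3 fails.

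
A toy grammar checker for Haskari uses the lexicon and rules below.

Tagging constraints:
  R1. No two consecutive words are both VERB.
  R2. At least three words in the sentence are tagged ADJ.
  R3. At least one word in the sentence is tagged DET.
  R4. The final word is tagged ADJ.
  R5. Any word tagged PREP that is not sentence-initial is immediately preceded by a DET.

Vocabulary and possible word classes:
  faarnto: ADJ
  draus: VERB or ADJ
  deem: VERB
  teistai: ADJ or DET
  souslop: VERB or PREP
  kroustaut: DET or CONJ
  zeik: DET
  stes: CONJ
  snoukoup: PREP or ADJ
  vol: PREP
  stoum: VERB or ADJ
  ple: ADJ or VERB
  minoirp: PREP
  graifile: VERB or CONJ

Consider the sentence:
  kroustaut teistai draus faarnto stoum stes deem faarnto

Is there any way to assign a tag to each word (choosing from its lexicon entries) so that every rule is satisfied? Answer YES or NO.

YES

Candidates per position — 1:kroustaut {DET,CONJ}; 2:teistai {ADJ,DET}; 3:draus {VERB,ADJ}; 4:faarnto {ADJ}; 5:stoum {VERB,ADJ}; 6:stes {CONJ}; 7:deem {VERB}; 8:faarnto {ADJ}.
One satisfying assignment: DET DET ADJ ADJ VERB CONJ VERB ADJ.
Checking: rule 1 holds; rule 2 holds; rule 3 holds; rule 4 holds; rule 5 holds.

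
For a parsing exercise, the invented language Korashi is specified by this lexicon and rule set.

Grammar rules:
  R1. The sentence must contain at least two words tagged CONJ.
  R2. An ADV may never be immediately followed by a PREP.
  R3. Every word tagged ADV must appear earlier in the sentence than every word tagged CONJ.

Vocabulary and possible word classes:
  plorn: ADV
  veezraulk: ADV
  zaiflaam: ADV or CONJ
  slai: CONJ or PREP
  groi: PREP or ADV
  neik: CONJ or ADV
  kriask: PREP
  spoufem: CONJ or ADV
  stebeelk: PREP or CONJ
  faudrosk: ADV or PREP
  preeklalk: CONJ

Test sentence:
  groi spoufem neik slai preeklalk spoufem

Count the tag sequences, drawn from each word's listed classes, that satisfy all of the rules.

10

Candidates per position — 1:groi {PREP,ADV}; 2:spoufem {CONJ,ADV}; 3:neik {CONJ,ADV}; 4:slai {CONJ,PREP}; 5:preeklalk {CONJ}; 6:spoufem {CONJ,ADV}.
There are 32 candidate sequences in total.
Checking each against the rules leaves 10 sequences.
Count = 10.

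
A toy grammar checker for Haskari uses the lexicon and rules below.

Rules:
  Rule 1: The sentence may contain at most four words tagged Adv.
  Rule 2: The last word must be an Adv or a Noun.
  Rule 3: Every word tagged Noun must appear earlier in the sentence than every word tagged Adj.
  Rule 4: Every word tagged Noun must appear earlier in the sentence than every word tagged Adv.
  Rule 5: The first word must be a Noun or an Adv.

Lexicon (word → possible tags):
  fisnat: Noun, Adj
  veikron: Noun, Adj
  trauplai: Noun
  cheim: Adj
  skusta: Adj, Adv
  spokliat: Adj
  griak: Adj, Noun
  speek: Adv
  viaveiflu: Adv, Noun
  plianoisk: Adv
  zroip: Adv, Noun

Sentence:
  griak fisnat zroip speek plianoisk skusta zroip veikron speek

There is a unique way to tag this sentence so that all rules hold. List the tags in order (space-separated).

Noun Noun Noun Adv Adv Adj Adv Adj Adv

Candidates per position — 1:griak {Adj,Noun}; 2:fisnat {Noun,Adj}; 3:zroip {Adv,Noun}; 4:speek {Adv}; 5:plianoisk {Adv}; 6:skusta {Adj,Adv}; 7:zroip {Adv,Noun}; 8:veikron {Noun,Adj}; 9:speek {Adv}.
Position 1: tagging it Adj would leave rule 5 unsatisfiable, so it must be Noun.
Position 7: tagging it Noun would leave rule 4 unsatisfiable, so it must be Adv.
Position 8: tagging it Noun would leave rule 4 unsatisfiable, so it must be Adj.
Position 3: tagging it Adv would leave rule 1 unsatisfiable, so it must be Noun.
Position 6: tagging it Adv would leave rule 1 unsatisfiable, so it must be Adj.
Position 2: tagging it Adj would leave rule 3 unsatisfiable, so it must be Noun.
That leaves exactly one tagging: Noun Noun Noun Adv Adv Adj Adv Adj Adv.
Checking: rule 1 holds; rule 2 holds; rule 3 holds; rule 4 holds; rule 5 holds.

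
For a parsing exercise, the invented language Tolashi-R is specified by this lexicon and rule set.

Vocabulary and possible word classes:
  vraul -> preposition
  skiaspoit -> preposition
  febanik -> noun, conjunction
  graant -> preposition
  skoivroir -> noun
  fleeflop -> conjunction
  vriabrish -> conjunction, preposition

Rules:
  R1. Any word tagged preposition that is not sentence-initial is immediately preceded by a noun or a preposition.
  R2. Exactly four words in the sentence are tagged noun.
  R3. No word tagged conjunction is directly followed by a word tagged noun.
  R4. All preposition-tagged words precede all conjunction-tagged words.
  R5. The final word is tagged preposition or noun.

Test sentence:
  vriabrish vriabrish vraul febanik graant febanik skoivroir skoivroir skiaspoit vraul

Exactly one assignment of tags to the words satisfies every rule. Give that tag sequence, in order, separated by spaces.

preposition preposition preposition noun preposition noun noun noun preposition preposition

Candidates per position — 1:vriabrish {conjunction,preposition}; 2:vriabrish {conjunction,preposition}; 3:vraul {preposition}; 4:febanik {noun,conjunction}; 5:graant {preposition}; 6:febanik {noun,conjunction}; 7:skoivroir {noun}; 8:skoivroir {noun}; 9:skiaspoit {preposition}; 10:vraul {preposition}.
If word 1 were conjunction, no tagging could satisfy rule 1; so word 1 is preposition.
If word 2 were conjunction, no tagging could satisfy rule 1; so word 2 is preposition.
If word 4 were conjunction, no tagging could satisfy rule 1; so word 4 is noun.
If word 6 were conjunction, no tagging could satisfy rule 2; so word 6 is noun.
So the tagging must be: preposition preposition preposition noun preposition noun noun noun preposition preposition.
Checking: rule 1 ok; rule 2 ok; rule 3 ok; rule 4 ok; rule 5 ok.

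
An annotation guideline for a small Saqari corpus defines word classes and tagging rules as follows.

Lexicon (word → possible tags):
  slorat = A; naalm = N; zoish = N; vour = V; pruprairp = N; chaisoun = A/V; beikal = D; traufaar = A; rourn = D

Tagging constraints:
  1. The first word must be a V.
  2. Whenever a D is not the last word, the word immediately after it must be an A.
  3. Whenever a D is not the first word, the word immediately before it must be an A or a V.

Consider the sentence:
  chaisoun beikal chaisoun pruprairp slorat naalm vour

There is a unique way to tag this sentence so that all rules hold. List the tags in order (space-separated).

V D A N A N V

Candidates per position — 1:chaisoun {A,V}; 2:beikal {D}; 3:chaisoun {A,V}; 4:pruprairp {N}; 5:slorat {A}; 6:naalm {N}; 7:vour {V}.
At position 1, choosing A makes rule 1 impossible to satisfy; hence V.
At position 3, choosing V makes rule 2 impossible to satisfy; hence A.
That leaves exactly one tagging: V D A N A N V.
Rule-by-rule: rule 1 holds; rule 2 holds; rule 3 holds.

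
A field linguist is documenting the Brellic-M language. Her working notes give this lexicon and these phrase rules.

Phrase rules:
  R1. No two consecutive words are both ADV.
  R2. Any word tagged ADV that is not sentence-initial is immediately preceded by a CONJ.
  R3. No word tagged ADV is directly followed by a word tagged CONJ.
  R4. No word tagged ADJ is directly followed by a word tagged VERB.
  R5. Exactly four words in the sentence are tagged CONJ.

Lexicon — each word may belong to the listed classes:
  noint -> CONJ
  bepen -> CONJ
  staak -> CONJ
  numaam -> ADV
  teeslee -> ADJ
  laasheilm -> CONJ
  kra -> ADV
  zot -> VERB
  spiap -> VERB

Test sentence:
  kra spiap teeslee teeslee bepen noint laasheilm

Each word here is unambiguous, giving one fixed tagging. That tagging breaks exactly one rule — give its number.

Fixed tagging: ADV VERB ADJ ADJ CONJ CONJ CONJ.
Applying the rules: R1 ok, R2 ok, R3 ok, R4 ok, R5 fails.
Only rule 5 fails.

5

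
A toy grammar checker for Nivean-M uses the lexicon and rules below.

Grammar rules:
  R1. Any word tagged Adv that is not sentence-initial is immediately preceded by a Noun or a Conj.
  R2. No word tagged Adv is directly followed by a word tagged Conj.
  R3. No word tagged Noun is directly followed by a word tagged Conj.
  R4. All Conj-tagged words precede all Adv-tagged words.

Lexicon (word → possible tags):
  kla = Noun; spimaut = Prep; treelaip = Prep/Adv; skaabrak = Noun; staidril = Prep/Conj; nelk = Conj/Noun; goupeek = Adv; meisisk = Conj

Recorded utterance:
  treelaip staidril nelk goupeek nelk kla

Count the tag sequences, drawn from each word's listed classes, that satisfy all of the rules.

Candidates per position — 1:treelaip {Prep,Adv}; 2:staidril {Prep,Conj}; 3:nelk {Conj,Noun}; 4:goupeek {Adv}; 5:nelk {Conj,Noun}; 6:kla {Noun}.
There are 16 candidate sequences in total.
The sequences that satisfy every rule: Prep Prep Conj Adv Noun Noun; Prep Prep Noun Adv Noun Noun; Prep Conj Conj Adv Noun Noun; Prep Conj Noun Adv Noun Noun; Adv Prep Noun Adv Noun Noun.
Count = 5.

5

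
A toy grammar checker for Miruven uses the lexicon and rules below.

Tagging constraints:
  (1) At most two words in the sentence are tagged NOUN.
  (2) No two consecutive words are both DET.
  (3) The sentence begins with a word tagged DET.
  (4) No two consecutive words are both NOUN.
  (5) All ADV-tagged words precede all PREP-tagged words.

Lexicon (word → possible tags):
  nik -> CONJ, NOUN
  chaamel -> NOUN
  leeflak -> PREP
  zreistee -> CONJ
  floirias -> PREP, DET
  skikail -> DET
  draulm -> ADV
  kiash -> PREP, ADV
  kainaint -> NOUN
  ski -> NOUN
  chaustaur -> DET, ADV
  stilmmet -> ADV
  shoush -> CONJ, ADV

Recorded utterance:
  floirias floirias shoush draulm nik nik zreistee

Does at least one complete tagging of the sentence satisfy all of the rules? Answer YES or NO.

NO

Candidates per position — 1:floirias {PREP,DET}; 2:floirias {PREP,DET}; 3:shoush {CONJ,ADV}; 4:draulm {ADV}; 5:nik {CONJ,NOUN}; 6:nik {CONJ,NOUN}; 7:zreistee {CONJ}.
Every candidate sequence violates at least one rule; no consistent tagging exists.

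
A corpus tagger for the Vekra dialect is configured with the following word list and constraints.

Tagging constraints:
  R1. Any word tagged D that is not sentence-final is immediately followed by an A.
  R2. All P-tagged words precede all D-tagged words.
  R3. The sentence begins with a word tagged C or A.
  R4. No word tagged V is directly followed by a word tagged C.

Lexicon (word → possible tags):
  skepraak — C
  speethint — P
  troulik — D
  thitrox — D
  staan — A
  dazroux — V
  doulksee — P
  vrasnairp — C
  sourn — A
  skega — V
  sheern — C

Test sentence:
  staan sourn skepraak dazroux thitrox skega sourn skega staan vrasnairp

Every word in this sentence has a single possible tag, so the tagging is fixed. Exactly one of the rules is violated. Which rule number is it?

1

Fixed tagging: A A C V D V A V A C.
Checking each rule: R1 fail, R2 pass, R3 pass, R4 pass.
Only rule 1 fails.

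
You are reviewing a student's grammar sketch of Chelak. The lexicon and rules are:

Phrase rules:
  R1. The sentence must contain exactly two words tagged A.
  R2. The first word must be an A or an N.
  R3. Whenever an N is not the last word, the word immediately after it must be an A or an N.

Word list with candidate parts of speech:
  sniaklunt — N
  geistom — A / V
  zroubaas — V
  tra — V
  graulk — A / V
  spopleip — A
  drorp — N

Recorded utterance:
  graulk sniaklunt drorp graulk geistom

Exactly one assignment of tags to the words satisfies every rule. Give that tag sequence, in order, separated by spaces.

Candidates per position — 1:graulk {A,V}; 2:sniaklunt {N}; 3:drorp {N}; 4:graulk {A,V}; 5:geistom {A,V}.
At position 1, choosing V makes rule 2 impossible to satisfy; hence A.
At position 4, choosing V makes rule 3 impossible to satisfy; hence A.
At position 5, choosing A makes rule 1 impossible to satisfy; hence V.
The only consistent sequence is: A N N A V.
Check: rule 1 holds; rule 2 holds; rule 3 holds.

A N N A V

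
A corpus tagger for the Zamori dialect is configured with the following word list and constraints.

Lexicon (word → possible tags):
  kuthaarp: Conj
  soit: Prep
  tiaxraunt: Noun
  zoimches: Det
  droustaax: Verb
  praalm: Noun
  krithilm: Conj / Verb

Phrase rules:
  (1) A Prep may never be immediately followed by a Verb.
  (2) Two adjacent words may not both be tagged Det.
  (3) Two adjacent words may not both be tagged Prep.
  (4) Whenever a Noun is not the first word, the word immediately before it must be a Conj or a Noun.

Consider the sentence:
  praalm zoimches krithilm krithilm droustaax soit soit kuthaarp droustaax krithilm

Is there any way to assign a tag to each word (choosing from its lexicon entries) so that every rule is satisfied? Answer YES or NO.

Candidates per position — 1:praalm {Noun}; 2:zoimches {Det}; 3:krithilm {Conj,Verb}; 4:krithilm {Conj,Verb}; 5:droustaax {Verb}; 6:soit {Prep}; 7:soit {Prep}; 8:kuthaarp {Conj}; 9:droustaax {Verb}; 10:krithilm {Conj,Verb}.
Rule 3 cannot be satisfied by any choice of tags from the lexicon.
So there is no consistent tagging.

NO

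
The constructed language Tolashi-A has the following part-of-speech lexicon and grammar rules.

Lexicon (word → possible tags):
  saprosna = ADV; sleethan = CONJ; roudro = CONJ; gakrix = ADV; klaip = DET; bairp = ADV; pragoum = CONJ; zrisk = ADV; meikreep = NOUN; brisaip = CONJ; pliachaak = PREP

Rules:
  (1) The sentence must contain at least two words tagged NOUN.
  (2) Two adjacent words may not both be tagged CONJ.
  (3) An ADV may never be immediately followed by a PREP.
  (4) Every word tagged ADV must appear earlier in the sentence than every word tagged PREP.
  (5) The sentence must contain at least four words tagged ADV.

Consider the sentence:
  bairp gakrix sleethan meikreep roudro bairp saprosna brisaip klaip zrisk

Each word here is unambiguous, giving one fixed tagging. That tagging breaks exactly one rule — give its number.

Fixed tagging: ADV ADV CONJ NOUN CONJ ADV ADV CONJ DET ADV.
Rule check: R1 violated, R2 holds, R3 holds, R4 holds, R5 holds.
Only rule 1 fails.

1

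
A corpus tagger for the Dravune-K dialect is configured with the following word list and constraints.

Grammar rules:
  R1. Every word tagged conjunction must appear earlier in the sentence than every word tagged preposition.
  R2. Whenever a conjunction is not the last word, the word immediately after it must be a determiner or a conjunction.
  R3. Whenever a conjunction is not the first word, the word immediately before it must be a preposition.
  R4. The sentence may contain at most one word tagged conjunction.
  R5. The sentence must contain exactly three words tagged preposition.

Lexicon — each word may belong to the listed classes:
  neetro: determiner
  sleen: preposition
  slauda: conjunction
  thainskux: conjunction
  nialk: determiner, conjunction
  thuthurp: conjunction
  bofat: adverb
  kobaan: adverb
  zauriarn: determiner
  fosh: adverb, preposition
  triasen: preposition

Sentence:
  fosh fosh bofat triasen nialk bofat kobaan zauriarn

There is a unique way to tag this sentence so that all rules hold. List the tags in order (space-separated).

Candidates per position — 1:fosh {adverb,preposition}; 2:fosh {adverb,preposition}; 3:bofat {adverb}; 4:triasen {preposition}; 5:nialk {determiner,conjunction}; 6:bofat {adverb}; 7:kobaan {adverb}; 8:zauriarn {determiner}.
Word 1 cannot be adverb — rule 5 would then fail for every completion. It is preposition.
Word 2 cannot be adverb — rule 5 would then fail for every completion. It is preposition.
Word 5 cannot be conjunction — rule 1 would then fail for every completion. It is determiner.
So the tagging must be: preposition preposition adverb preposition determiner adverb adverb determiner.
Verifying each rule — rule 1 holds; rule 2 holds; rule 3 holds; rule 4 holds; rule 5 holds.

preposition preposition adverb preposition determiner adverb adverb determiner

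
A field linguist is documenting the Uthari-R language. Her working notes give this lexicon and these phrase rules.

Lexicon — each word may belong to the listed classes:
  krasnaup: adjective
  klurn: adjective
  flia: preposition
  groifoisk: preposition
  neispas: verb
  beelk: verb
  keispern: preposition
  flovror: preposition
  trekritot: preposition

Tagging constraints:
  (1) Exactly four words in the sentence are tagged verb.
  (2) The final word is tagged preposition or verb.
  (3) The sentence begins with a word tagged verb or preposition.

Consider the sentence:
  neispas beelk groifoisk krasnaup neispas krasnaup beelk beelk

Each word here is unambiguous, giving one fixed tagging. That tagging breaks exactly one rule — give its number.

Fixed tagging: verb verb preposition adjective verb adjective verb verb.
Checking each rule: R1 fails, R2 ok, R3 ok.
Only rule 1 fails.

1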